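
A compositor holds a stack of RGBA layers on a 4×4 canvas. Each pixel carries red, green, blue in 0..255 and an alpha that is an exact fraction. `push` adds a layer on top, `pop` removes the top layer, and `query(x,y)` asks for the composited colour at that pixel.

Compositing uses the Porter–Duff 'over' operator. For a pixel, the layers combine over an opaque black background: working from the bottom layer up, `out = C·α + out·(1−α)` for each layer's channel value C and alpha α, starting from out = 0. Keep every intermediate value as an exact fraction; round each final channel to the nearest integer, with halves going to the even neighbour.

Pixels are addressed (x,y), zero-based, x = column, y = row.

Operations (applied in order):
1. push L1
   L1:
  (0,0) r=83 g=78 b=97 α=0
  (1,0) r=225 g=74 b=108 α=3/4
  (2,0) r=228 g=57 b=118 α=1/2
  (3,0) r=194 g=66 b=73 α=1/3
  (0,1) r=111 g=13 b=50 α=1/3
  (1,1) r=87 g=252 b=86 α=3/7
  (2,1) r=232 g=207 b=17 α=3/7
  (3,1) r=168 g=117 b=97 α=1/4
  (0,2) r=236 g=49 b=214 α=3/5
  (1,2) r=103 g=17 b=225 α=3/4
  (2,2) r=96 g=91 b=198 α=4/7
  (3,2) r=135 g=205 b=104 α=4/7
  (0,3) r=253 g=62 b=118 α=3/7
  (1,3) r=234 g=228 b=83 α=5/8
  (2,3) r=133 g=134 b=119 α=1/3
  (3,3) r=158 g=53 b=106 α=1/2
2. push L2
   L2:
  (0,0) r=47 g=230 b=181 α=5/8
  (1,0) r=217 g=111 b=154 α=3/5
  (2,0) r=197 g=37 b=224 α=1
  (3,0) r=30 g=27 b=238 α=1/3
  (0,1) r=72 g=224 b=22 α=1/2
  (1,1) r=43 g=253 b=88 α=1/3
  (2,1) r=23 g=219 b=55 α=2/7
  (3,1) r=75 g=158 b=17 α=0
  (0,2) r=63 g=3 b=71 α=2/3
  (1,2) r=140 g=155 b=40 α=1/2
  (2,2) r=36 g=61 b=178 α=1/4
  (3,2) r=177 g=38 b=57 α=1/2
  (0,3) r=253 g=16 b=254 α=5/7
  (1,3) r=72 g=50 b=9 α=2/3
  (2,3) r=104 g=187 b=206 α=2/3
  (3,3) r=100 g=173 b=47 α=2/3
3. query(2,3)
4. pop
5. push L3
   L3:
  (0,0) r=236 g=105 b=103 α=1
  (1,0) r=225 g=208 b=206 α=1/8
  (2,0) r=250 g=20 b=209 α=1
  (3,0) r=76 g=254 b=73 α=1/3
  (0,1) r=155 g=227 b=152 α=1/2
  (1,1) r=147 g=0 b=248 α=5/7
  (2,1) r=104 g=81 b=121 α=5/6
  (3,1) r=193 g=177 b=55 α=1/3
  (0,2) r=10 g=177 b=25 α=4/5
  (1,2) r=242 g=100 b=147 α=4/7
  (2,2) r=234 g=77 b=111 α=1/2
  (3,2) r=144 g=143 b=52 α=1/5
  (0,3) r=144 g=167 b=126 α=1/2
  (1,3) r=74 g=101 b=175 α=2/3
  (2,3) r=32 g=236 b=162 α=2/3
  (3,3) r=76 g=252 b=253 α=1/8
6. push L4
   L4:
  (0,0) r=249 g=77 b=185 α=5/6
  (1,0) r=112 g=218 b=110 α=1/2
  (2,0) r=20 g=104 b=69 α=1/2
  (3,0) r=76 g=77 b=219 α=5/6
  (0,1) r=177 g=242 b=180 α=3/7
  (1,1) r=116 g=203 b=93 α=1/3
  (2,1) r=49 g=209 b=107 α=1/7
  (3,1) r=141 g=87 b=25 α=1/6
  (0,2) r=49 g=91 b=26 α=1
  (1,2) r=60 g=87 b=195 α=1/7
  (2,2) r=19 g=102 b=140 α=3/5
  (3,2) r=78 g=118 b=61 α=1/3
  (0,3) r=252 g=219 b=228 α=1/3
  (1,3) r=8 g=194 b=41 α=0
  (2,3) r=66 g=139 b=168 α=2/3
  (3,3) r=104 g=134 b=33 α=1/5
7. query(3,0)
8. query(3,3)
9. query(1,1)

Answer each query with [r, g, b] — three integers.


at x=2,y=3 over L1,L2:
L1 α=1/3: [133/3, 134/3, 119/3]
L2 α=2/3: [757/9, 1256/9, 1355/9]
rounded: [84, 140, 151]

at x=3,y=0 over L1,L3,L4:
+L1 (α=1/3) → [194/3, 22, 73/3]
+L3 (α=1/3) → [616/9, 298/3, 365/9]
+L4 (α=5/6) → [2018/27, 1453/18, 5110/27]
= [75, 81, 189]

at x=3,y=3 over L1,L3,L4:
L1 α=1/2: [79, 53/2, 53]
L3 α=1/8: [629/8, 875/16, 78]
L4 α=1/5: [837/10, 1411/20, 69]
→ [84, 71, 69]

query (1,1) [L1,L3,L4] — begin 0,0,0
after L1 α=3/7: [261/7, 108, 258/7]
after L3 α=5/7: [5667/49, 216/7, 9196/49]
after L4 α=1/3: [17018/147, 1853/21, 22949/147]
= [116, 88, 156]


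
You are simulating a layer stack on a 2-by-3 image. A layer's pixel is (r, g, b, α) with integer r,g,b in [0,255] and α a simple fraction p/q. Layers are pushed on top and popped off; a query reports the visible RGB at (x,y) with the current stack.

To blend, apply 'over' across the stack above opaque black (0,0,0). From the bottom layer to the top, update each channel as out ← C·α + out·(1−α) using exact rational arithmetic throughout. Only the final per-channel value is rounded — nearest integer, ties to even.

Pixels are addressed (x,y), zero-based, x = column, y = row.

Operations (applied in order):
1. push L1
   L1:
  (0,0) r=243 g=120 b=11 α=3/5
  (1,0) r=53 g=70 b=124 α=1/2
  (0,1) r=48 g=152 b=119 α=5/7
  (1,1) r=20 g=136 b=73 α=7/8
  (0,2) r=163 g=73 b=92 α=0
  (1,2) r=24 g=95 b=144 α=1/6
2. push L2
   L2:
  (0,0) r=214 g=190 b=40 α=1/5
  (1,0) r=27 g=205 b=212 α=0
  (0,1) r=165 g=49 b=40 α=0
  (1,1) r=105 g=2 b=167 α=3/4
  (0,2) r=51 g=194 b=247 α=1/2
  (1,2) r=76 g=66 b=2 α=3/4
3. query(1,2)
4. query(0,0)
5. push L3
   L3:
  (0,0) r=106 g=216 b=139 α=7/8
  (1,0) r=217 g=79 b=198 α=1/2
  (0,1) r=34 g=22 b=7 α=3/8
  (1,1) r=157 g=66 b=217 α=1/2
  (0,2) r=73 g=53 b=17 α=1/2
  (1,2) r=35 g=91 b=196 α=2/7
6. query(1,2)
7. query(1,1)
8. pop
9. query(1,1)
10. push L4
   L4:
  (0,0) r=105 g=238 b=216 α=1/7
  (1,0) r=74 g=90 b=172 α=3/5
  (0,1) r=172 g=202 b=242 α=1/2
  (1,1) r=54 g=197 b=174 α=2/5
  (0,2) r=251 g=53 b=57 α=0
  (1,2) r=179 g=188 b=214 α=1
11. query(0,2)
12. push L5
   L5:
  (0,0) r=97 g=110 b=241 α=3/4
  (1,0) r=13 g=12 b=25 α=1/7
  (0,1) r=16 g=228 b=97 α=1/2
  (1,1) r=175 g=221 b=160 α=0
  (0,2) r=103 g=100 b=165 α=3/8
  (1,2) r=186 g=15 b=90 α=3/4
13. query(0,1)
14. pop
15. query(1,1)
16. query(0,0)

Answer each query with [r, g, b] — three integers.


query (1,2) [L1,L2] — begin 0,0,0
after L1 α=1/6: [4, 95/6, 24]
after L2 α=3/4: [58, 1283/24, 15/2]
= [58, 53, 8]

at x=0,y=0 over L1,L2:
+L1 (α=3/5) → [729/5, 72, 33/5]
+L2 (α=1/5) → [3986/25, 478/5, 332/25]
→ [159, 96, 13]

at x=1,y=2 over L1,L2,L3:
+L1 (α=1/6) → [4, 95/6, 24]
+L2 (α=3/4) → [58, 1283/24, 15/2]
+L3 (α=2/7) → [360/7, 10783/168, 859/14]
= [51, 64, 61]

query (1,1) [L1,L2,L3] — begin 0,0,0
+L1 (α=7/8) → [35/2, 119, 511/8]
+L2 (α=3/4) → [665/8, 125/4, 4519/32]
+L3 (α=1/2) → [1921/16, 389/8, 11463/64]
→ [120, 49, 179]

(1,1) stack=L1,L2; from [0,0,0]:
+L1 (α=7/8) → [35/2, 119, 511/8]
+L2 (α=3/4) → [665/8, 125/4, 4519/32]
→ [83, 31, 141]

(0,2) stack=L1,L2,L4; from [0,0,0]:
+L1 (α=0) → [0, 0, 0]
+L2 (α=1/2) → [51/2, 97, 247/2]
+L4 (α=0) → [51/2, 97, 247/2]
rounded: [26, 97, 124]

(0,1) stack=L1,L2,L4,L5; from [0,0,0]:
+L1 (α=5/7) → [240/7, 760/7, 85]
+L2 (α=0) → [240/7, 760/7, 85]
+L4 (α=1/2) → [722/7, 1087/7, 327/2]
+L5 (α=1/2) → [417/7, 2683/14, 521/4]
rounded: [60, 192, 130]

query (1,1) [L1,L2,L4] — begin 0,0,0
L1 α=7/8: [35/2, 119, 511/8]
L2 α=3/4: [665/8, 125/4, 4519/32]
L4 α=2/5: [2859/40, 1951/20, 24693/160]
= [71, 98, 154]

at x=0,y=0 over L1,L2,L4:
after L1 α=3/5: [729/5, 72, 33/5]
after L2 α=1/5: [3986/25, 478/5, 332/25]
after L4 α=1/7: [26541/175, 4058/35, 1056/25]
= [152, 116, 42]


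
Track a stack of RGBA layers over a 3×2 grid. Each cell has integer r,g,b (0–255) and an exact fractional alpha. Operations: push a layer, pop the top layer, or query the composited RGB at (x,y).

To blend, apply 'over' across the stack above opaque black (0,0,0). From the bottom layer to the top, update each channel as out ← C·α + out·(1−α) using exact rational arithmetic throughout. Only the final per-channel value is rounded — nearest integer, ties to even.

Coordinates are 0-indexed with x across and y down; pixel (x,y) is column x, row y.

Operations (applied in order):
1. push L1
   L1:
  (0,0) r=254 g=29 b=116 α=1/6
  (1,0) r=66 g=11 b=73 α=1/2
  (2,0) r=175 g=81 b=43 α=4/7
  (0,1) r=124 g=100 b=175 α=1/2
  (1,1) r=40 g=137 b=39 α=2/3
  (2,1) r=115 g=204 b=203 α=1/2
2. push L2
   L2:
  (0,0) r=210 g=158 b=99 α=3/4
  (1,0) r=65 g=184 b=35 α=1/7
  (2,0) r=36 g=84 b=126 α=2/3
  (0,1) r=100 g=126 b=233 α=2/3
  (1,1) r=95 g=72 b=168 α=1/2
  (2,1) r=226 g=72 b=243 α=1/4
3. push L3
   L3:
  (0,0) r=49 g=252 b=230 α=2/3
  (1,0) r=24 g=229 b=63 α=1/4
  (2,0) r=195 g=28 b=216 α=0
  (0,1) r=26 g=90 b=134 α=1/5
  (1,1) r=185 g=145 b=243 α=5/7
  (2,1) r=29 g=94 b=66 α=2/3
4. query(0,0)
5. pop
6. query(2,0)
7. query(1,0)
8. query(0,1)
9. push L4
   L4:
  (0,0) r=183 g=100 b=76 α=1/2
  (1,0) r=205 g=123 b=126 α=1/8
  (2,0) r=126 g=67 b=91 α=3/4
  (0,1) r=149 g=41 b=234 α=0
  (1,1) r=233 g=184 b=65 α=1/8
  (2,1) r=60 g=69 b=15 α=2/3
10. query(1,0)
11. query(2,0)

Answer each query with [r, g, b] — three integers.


at x=0,y=0 over L1,L2,L3:
L1 α=1/6: [127/3, 29/6, 58/3]
L2 α=3/4: [2017/12, 2873/24, 949/12]
L3 α=2/3: [3193/36, 14969/72, 6469/36]
→ [89, 208, 180]

(2,0) stack=L1,L2; from [0,0,0]:
L1 α=4/7: [100, 324/7, 172/7]
L2 α=2/3: [172/3, 500/7, 1936/21]
= [57, 71, 92]

at x=1,y=0 over L1,L2:
+L1 (α=1/2) → [33, 11/2, 73/2]
+L2 (α=1/7) → [263/7, 31, 254/7]
rounded: [38, 31, 36]

at x=0,y=1 over L1,L2:
+L1 (α=1/2) → [62, 50, 175/2]
+L2 (α=2/3) → [262/3, 302/3, 369/2]
rounded: [87, 101, 184]

at x=1,y=0 over L1,L2,L4:
after L1 α=1/2: [33, 11/2, 73/2]
after L2 α=1/7: [263/7, 31, 254/7]
after L4 α=1/8: [117/2, 85/2, 95/2]
→ [58, 42, 48]

query (2,0) [L1,L2,L4] — begin 0,0,0
L1 α=4/7: [100, 324/7, 172/7]
L2 α=2/3: [172/3, 500/7, 1936/21]
L4 α=3/4: [653/6, 1907/28, 7669/84]
rounded: [109, 68, 91]


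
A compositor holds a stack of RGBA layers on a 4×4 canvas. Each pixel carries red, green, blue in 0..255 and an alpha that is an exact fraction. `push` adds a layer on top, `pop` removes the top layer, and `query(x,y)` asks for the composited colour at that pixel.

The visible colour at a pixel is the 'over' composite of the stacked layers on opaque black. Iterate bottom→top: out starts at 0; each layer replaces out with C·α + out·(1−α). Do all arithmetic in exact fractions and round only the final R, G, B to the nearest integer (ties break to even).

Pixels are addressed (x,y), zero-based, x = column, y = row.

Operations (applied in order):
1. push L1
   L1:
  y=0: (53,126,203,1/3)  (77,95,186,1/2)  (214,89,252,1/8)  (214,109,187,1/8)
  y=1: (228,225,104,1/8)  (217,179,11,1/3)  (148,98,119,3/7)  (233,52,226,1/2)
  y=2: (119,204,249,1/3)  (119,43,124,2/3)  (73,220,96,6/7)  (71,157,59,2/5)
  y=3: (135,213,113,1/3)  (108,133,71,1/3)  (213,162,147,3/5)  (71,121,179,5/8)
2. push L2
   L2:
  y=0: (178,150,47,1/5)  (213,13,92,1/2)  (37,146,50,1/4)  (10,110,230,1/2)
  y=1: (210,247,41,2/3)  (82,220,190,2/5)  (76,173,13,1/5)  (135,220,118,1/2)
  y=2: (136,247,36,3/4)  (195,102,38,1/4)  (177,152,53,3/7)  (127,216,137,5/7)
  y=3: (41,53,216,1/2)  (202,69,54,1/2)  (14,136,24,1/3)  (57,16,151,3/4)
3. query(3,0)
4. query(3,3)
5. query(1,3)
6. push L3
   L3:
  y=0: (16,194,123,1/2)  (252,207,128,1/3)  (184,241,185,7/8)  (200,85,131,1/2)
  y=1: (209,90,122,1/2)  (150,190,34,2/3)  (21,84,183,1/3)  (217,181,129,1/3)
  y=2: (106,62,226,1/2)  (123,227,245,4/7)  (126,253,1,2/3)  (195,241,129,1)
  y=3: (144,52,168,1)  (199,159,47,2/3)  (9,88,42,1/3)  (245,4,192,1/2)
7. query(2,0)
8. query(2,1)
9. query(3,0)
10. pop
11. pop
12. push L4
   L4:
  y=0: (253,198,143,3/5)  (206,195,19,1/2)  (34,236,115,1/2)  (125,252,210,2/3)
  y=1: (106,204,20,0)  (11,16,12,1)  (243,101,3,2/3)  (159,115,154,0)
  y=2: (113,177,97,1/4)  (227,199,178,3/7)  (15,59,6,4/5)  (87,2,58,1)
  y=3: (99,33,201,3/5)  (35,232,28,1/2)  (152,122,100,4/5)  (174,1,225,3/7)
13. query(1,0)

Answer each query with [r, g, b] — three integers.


at x=3,y=0 over L1,L2:
after L1 α=1/8: [107/4, 109/8, 187/8]
after L2 α=1/2: [147/8, 989/16, 2027/16]
→ [18, 62, 127]

query (3,3) [L1,L2] — begin 0,0,0
+L1 (α=5/8) → [355/8, 605/8, 895/8]
+L2 (α=3/4) → [1723/32, 989/32, 4519/32]
→ [54, 31, 141]

at x=1,y=3 over L1,L2:
L1 α=1/3: [36, 133/3, 71/3]
L2 α=1/2: [119, 170/3, 233/6]
rounded: [119, 57, 39]

at x=2,y=0 over L1,L2,L3:
L1 α=1/8: [107/4, 89/8, 63/2]
L2 α=1/4: [469/16, 1435/32, 289/8]
L3 α=7/8: [21077/128, 55419/256, 10649/64]
rounded: [165, 216, 166]

query (2,1) [L1,L2,L3] — begin 0,0,0
+L1 (α=3/7) → [444/7, 42, 51]
+L2 (α=1/5) → [2308/35, 341/5, 217/5]
+L3 (α=1/3) → [5351/105, 1102/15, 1349/15]
= [51, 73, 90]

at x=3,y=0 over L1,L2,L3:
+L1 (α=1/8) → [107/4, 109/8, 187/8]
+L2 (α=1/2) → [147/8, 989/16, 2027/16]
+L3 (α=1/2) → [1747/16, 2349/32, 4123/32]
→ [109, 73, 129]

at x=1,y=0 over L1,L4:
after L1 α=1/2: [77/2, 95/2, 93]
after L4 α=1/2: [489/4, 485/4, 56]
→ [122, 121, 56]


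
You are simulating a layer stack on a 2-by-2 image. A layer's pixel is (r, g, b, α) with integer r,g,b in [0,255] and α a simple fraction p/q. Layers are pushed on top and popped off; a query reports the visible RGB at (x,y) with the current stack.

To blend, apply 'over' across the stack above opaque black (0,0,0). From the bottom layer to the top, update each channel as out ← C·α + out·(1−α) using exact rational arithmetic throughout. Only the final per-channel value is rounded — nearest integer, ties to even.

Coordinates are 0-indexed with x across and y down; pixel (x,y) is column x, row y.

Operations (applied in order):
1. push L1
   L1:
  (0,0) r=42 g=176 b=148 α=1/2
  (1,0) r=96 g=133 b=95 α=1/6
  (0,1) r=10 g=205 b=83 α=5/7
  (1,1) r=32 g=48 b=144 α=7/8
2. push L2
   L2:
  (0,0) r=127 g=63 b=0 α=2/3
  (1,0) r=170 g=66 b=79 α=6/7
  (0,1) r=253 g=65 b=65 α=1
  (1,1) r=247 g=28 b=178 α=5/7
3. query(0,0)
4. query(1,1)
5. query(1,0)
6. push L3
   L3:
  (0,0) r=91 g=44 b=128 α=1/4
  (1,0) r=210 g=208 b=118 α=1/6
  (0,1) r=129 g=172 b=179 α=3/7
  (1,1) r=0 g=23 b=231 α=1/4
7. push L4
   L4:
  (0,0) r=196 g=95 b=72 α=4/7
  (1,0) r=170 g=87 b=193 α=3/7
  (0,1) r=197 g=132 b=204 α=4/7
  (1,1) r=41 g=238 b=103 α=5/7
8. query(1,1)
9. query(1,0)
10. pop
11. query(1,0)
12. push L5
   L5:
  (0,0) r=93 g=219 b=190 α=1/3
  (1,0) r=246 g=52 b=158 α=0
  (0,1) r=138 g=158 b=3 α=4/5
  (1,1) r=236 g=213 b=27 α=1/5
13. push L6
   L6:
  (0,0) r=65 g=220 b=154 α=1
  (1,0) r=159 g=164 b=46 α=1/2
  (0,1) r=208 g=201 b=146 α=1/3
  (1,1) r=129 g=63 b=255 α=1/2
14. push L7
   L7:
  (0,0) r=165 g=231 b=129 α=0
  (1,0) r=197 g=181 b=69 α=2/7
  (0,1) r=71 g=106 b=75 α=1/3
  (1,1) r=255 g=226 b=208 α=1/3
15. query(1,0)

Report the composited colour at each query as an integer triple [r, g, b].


at x=0,y=0 over L1,L2:
+L1 (α=1/2) → [21, 88, 74]
+L2 (α=2/3) → [275/3, 214/3, 74/3]
= [92, 71, 25]

at x=1,y=1 over L1,L2:
after L1 α=7/8: [28, 42, 126]
after L2 α=5/7: [1291/7, 32, 1142/7]
= [184, 32, 163]

at x=1,y=0 over L1,L2:
+L1 (α=1/6) → [16, 133/6, 95/6]
+L2 (α=6/7) → [148, 2509/42, 2939/42]
→ [148, 60, 70]

(1,1) stack=L1,L2,L3,L4; from [0,0,0]:
after L1 α=7/8: [28, 42, 126]
after L2 α=5/7: [1291/7, 32, 1142/7]
after L3 α=1/4: [3873/28, 119/4, 5043/28]
after L4 α=5/7: [6743/98, 357/2, 12253/98]
→ [69, 178, 125]

query (1,0) [L1,L2,L3,L4] — begin 0,0,0
L1 α=1/6: [16, 133/6, 95/6]
L2 α=6/7: [148, 2509/42, 2939/42]
L3 α=1/6: [475/3, 21281/252, 19651/252]
L4 α=3/7: [490/3, 37724/441, 56128/441]
rounded: [163, 86, 127]

(1,0) stack=L1,L2,L3; from [0,0,0]:
after L1 α=1/6: [16, 133/6, 95/6]
after L2 α=6/7: [148, 2509/42, 2939/42]
after L3 α=1/6: [475/3, 21281/252, 19651/252]
→ [158, 84, 78]

at x=1,y=0 over L1,L2,L3,L5,L6,L7:
+L1 (α=1/6) → [16, 133/6, 95/6]
+L2 (α=6/7) → [148, 2509/42, 2939/42]
+L3 (α=1/6) → [475/3, 21281/252, 19651/252]
+L5 (α=0) → [475/3, 21281/252, 19651/252]
+L6 (α=1/2) → [476/3, 62609/504, 31243/504]
+L7 (α=2/7) → [3562/21, 495493/3528, 225767/3528]
= [170, 140, 64]


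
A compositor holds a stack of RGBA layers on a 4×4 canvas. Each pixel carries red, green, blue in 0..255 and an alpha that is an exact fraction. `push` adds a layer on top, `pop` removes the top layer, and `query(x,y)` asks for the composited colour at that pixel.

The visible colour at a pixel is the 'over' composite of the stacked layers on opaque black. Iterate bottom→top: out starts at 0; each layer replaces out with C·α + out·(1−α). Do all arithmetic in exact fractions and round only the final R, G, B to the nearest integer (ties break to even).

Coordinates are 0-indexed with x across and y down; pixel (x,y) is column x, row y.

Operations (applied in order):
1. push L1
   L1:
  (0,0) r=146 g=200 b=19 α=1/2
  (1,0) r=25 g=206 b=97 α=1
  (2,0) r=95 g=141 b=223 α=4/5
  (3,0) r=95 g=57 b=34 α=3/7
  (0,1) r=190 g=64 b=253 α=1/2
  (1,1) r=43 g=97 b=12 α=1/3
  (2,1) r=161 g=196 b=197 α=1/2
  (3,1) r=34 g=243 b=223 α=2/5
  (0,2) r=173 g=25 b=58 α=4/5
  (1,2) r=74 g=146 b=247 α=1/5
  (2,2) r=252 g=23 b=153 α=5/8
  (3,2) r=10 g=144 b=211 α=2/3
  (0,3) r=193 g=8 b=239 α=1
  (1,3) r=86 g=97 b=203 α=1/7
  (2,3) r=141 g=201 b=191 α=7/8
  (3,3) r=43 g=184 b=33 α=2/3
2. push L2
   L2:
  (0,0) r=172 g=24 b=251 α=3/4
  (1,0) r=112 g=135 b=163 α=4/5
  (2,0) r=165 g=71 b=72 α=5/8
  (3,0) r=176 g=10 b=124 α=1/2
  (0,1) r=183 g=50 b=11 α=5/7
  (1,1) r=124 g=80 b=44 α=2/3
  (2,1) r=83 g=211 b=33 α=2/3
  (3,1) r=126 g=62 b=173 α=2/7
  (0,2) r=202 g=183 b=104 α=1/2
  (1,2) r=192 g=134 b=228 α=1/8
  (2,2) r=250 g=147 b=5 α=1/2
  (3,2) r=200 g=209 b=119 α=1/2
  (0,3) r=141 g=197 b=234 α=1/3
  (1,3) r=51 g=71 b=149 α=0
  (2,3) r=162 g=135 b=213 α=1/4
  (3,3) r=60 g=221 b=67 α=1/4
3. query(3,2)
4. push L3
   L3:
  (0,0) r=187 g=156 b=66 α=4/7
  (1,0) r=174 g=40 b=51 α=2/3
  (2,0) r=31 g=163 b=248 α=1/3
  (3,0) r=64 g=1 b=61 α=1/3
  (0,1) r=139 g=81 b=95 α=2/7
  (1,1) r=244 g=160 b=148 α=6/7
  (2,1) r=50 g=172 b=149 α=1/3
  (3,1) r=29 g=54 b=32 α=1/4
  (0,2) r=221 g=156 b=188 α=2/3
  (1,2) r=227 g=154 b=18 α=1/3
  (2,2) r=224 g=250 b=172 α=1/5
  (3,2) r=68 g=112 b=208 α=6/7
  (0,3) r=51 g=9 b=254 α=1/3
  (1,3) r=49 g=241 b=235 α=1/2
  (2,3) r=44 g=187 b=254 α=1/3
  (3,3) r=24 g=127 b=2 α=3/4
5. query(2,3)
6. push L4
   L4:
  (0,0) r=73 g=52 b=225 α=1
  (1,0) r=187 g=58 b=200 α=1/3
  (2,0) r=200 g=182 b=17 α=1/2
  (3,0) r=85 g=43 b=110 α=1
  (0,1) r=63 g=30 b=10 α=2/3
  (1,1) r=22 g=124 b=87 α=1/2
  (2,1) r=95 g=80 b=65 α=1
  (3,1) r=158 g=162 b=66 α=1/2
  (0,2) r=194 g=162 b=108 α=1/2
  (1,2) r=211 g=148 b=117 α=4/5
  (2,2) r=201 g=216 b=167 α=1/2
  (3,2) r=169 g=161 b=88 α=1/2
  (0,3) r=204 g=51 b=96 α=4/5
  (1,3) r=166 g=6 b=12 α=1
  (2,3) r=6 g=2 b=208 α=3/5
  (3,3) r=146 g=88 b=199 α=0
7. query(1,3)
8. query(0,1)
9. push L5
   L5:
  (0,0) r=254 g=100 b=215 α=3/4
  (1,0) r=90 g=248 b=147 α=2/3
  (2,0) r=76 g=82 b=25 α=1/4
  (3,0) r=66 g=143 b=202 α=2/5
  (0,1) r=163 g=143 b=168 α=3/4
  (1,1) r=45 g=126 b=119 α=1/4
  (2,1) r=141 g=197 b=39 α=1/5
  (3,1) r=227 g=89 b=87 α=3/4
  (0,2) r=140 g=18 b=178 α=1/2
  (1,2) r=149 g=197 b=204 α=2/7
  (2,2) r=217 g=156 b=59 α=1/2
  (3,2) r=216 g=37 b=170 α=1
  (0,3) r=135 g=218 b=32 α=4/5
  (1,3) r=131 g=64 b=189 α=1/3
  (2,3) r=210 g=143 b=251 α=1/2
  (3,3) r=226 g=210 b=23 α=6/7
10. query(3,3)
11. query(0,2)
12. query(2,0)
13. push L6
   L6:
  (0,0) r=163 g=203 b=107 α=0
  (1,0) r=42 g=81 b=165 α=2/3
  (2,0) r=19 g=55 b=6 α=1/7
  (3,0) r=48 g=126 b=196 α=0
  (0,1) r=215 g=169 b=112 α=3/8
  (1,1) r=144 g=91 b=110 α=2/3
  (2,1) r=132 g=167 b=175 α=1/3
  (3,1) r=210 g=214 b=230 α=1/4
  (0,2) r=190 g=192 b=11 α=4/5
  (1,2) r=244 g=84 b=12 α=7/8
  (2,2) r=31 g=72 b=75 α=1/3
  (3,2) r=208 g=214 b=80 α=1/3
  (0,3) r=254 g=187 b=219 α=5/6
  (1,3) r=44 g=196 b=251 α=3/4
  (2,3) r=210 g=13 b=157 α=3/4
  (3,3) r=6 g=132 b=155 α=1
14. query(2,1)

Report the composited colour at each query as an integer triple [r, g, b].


at x=3,y=2 over L1,L2:
+L1 (α=2/3) → [20/3, 96, 422/3]
+L2 (α=1/2) → [310/3, 305/2, 779/6]
rounded: [103, 152, 130]

query (2,3) [L1,L2,L3] — begin 0,0,0
after L1 α=7/8: [987/8, 1407/8, 1337/8]
after L2 α=1/4: [4257/32, 5301/32, 5715/32]
after L3 α=1/3: [4961/48, 8293/48, 9779/48]
→ [103, 173, 204]

(1,3) stack=L1,L2,L3,L4; from [0,0,0]:
after L1 α=1/7: [86/7, 97/7, 29]
after L2 α=0: [86/7, 97/7, 29]
after L3 α=1/2: [429/14, 892/7, 132]
after L4 α=1: [166, 6, 12]
→ [166, 6, 12]

(0,1) stack=L1,L2,L3,L4; from [0,0,0]:
L1 α=1/2: [95, 32, 253/2]
L2 α=5/7: [1105/7, 314/7, 44]
L3 α=2/7: [7471/49, 2704/49, 410/7]
L4 α=2/3: [13645/147, 5644/147, 550/21]
= [93, 38, 26]

query (3,3) [L1,L2,L3,L4,L5] — begin 0,0,0
L1 α=2/3: [86/3, 368/3, 22]
L2 α=1/4: [73/2, 589/4, 133/4]
L3 α=3/4: [217/8, 2113/16, 157/16]
L4 α=0: [217/8, 2113/16, 157/16]
L5 α=6/7: [11065/56, 22273/112, 2365/112]
→ [198, 199, 21]

(0,2) stack=L1,L2,L3,L4,L5; from [0,0,0]:
after L1 α=4/5: [692/5, 20, 232/5]
after L2 α=1/2: [851/5, 203/2, 376/5]
after L3 α=2/3: [3061/15, 827/6, 752/5]
after L4 α=1/2: [5971/30, 1799/12, 646/5]
after L5 α=1/2: [10171/60, 2015/24, 768/5]
= [170, 84, 154]

at x=2,y=0 over L1,L2,L3,L4,L5:
L1 α=4/5: [76, 564/5, 892/5]
L2 α=5/8: [1053/8, 3467/40, 1119/10]
L3 α=1/3: [1177/12, 6727/60, 2359/15]
L4 α=1/2: [3577/24, 17647/120, 1307/15]
L5 α=1/4: [4185/32, 20927/160, 358/5]
→ [131, 131, 72]

at x=2,y=1 over L1,L2,L3,L4,L5,L6:
L1 α=1/2: [161/2, 98, 197/2]
L2 α=2/3: [493/6, 520/3, 329/6]
L3 α=1/3: [643/9, 1556/9, 776/9]
L4 α=1: [95, 80, 65]
L5 α=1/5: [521/5, 517/5, 299/5]
L6 α=1/3: [1702/15, 623/5, 491/5]
→ [113, 125, 98]


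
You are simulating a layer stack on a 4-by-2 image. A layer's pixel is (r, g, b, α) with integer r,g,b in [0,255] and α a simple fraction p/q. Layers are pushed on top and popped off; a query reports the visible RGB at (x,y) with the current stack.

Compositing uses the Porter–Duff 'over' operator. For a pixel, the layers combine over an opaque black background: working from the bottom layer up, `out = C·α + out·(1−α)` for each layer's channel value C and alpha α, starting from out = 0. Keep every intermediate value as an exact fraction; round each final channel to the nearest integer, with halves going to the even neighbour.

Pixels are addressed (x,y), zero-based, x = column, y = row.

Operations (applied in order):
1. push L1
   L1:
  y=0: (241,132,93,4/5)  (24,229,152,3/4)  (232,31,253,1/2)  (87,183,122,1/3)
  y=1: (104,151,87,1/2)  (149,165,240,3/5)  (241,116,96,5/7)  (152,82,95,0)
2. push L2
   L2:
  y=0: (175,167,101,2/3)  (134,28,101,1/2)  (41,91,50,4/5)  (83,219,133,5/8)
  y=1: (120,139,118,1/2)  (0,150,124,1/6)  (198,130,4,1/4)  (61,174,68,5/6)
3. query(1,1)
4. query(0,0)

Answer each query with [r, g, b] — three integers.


at x=1,y=1 over L1,L2:
L1 α=3/5: [447/5, 99, 144]
L2 α=1/6: [149/2, 215/2, 422/3]
= [74, 108, 141]

at x=0,y=0 over L1,L2:
after L1 α=4/5: [964/5, 528/5, 372/5]
after L2 α=2/3: [2714/15, 2198/15, 1382/15]
= [181, 147, 92]


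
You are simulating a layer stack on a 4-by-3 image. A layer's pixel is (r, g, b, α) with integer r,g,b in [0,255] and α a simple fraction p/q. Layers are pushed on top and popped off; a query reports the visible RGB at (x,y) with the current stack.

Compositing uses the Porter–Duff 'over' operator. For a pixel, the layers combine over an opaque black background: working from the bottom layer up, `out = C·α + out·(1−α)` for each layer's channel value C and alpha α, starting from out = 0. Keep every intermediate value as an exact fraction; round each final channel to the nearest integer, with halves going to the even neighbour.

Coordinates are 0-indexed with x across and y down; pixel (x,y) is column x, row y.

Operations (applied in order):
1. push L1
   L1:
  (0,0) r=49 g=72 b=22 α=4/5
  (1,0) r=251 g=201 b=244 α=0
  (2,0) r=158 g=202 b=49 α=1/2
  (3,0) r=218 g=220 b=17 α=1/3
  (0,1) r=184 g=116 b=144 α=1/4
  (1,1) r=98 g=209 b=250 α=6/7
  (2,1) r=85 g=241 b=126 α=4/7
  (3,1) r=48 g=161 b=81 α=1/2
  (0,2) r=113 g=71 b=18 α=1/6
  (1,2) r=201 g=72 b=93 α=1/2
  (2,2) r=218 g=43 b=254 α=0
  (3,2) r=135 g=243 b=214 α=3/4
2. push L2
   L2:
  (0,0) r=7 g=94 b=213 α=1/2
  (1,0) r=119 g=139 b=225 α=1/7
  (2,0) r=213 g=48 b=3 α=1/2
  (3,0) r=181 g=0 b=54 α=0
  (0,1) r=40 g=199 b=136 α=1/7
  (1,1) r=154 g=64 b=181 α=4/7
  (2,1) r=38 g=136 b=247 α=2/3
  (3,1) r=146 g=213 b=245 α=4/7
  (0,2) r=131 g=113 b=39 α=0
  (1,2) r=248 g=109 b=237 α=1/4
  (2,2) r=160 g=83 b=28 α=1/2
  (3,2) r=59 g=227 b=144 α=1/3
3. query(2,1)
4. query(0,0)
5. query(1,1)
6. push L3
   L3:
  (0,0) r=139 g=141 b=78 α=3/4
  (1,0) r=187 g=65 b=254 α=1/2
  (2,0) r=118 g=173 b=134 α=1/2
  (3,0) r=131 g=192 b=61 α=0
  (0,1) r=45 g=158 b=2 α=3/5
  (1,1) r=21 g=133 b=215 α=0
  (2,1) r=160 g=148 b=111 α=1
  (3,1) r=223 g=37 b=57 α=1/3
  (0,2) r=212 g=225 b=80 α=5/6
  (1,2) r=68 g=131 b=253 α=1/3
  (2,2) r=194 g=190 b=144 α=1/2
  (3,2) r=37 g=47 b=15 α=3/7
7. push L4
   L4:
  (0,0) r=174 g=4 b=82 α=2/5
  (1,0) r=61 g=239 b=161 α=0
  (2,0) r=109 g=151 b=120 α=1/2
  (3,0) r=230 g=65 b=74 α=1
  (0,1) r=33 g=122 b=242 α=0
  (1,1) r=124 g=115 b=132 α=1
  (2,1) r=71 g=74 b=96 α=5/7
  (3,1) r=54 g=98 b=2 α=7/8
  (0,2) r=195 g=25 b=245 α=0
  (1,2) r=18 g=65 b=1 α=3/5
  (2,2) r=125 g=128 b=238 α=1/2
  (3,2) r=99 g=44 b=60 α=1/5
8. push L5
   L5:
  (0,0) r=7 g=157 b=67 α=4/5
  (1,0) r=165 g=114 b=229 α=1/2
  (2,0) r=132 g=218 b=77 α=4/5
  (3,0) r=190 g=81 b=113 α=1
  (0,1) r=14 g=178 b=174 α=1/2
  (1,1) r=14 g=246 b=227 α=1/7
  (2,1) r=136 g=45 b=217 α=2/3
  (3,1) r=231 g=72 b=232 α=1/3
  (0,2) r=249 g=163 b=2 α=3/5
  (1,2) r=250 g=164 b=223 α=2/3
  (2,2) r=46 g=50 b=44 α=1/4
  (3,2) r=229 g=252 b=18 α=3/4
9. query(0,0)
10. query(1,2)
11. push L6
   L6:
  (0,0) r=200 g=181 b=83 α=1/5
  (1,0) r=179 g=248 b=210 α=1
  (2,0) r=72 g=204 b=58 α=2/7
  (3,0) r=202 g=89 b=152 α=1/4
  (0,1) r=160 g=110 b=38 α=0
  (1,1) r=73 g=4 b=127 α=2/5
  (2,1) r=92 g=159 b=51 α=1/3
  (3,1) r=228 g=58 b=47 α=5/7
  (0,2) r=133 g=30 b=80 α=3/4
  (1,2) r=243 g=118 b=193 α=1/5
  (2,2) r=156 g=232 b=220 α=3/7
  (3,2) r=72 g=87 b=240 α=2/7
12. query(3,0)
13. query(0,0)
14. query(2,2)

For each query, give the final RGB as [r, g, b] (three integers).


at x=2,y=1 over L1,L2:
+L1 (α=4/7) → [340/7, 964/7, 72]
+L2 (α=2/3) → [872/21, 956/7, 566/3]
rounded: [42, 137, 189]

query (0,0) [L1,L2] — begin 0,0,0
after L1 α=4/5: [196/5, 288/5, 88/5]
after L2 α=1/2: [231/10, 379/5, 1153/10]
rounded: [23, 76, 115]

query (1,1) [L1,L2] — begin 0,0,0
after L1 α=6/7: [84, 1254/7, 1500/7]
after L2 α=4/7: [124, 5554/49, 9568/49]
→ [124, 113, 195]

query (0,0) [L1,L2,L3,L4,L5] — begin 0,0,0
after L1 α=4/5: [196/5, 288/5, 88/5]
after L2 α=1/2: [231/10, 379/5, 1153/10]
after L3 α=3/4: [4401/40, 1247/10, 3493/40]
after L4 α=2/5: [27123/200, 3821/50, 17039/200]
after L5 α=4/5: [32723/1000, 35221/250, 70639/1000]
= [33, 141, 71]

query (1,2) [L1,L2,L3,L4,L5] — begin 0,0,0
L1 α=1/2: [201/2, 36, 93/2]
L2 α=1/4: [1099/8, 217/4, 753/8]
L3 α=1/3: [457/4, 479/6, 1765/12]
L4 α=3/5: [113/2, 1064/15, 1783/30]
L5 α=2/3: [371/2, 5984/45, 15163/90]
rounded: [186, 133, 168]

query (3,0) [L1,L2,L3,L4,L5,L6] — begin 0,0,0
+L1 (α=1/3) → [218/3, 220/3, 17/3]
+L2 (α=0) → [218/3, 220/3, 17/3]
+L3 (α=0) → [218/3, 220/3, 17/3]
+L4 (α=1) → [230, 65, 74]
+L5 (α=1) → [190, 81, 113]
+L6 (α=1/4) → [193, 83, 491/4]
= [193, 83, 123]

(0,0) stack=L1,L2,L3,L4,L5,L6; from [0,0,0]:
after L1 α=4/5: [196/5, 288/5, 88/5]
after L2 α=1/2: [231/10, 379/5, 1153/10]
after L3 α=3/4: [4401/40, 1247/10, 3493/40]
after L4 α=2/5: [27123/200, 3821/50, 17039/200]
after L5 α=4/5: [32723/1000, 35221/250, 70639/1000]
after L6 α=1/5: [82723/1250, 93067/625, 91389/1250]
rounded: [66, 149, 73]

(2,2) stack=L1,L2,L3,L4,L5,L6; from [0,0,0]:
L1 α=0: [0, 0, 0]
L2 α=1/2: [80, 83/2, 14]
L3 α=1/2: [137, 463/4, 79]
L4 α=1/2: [131, 975/8, 317/2]
L5 α=1/4: [439/4, 3325/32, 1039/8]
L6 α=3/7: [907/7, 8893/56, 337/2]
→ [130, 159, 168]


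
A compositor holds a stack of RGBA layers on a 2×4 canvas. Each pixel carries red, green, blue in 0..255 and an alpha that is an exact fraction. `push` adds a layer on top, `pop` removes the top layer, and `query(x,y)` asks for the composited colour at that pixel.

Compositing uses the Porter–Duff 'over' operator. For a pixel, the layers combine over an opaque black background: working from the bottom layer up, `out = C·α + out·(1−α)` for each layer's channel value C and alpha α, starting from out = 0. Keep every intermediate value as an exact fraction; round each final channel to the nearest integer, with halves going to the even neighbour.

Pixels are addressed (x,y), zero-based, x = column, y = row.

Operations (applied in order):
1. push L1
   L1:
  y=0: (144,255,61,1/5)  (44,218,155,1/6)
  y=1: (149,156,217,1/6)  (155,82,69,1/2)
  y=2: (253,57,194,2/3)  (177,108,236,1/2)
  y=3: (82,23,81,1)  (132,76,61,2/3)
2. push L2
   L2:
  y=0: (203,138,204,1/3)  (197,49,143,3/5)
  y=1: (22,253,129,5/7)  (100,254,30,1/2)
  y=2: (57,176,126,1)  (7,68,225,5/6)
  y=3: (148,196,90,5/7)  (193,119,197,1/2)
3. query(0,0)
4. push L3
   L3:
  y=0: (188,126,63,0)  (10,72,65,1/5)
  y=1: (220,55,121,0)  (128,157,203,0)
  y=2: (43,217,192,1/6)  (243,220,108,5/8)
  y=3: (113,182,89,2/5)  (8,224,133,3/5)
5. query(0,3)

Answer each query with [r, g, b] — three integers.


query (0,0) [L1,L2] — begin 0,0,0
after L1 α=1/5: [144/5, 51, 61/5]
after L2 α=1/3: [1303/15, 80, 1142/15]
→ [87, 80, 76]

at x=0,y=3 over L1,L2,L3:
+L1 (α=1) → [82, 23, 81]
+L2 (α=5/7) → [904/7, 1026/7, 612/7]
+L3 (α=2/5) → [4294/35, 5626/35, 3082/35]
→ [123, 161, 88]


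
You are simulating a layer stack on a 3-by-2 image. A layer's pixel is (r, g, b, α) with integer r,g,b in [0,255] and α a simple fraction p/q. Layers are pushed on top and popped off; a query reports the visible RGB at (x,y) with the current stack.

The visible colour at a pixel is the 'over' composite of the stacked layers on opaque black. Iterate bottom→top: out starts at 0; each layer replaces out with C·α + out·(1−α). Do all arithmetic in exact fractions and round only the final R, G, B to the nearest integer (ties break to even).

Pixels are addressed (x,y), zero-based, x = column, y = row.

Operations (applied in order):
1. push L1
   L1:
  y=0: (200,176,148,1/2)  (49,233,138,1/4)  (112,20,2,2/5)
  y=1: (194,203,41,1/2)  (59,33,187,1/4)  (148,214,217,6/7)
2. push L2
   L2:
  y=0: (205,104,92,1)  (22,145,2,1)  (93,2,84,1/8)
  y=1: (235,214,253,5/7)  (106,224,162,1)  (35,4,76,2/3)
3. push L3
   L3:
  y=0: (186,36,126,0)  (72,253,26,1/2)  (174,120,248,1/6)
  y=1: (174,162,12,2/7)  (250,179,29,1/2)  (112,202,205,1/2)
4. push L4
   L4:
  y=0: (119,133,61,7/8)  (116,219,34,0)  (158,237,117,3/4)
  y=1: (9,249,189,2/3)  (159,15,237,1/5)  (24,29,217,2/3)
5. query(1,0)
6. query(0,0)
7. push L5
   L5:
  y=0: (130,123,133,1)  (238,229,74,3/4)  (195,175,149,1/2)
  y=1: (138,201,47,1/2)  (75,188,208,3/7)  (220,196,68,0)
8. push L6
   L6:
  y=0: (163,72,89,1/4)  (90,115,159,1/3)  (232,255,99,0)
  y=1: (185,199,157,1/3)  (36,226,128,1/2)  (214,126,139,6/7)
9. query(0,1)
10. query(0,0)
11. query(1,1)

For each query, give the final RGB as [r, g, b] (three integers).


(1,0) stack=L1,L2,L3,L4; from [0,0,0]:
+L1 (α=1/4) → [49/4, 233/4, 69/2]
+L2 (α=1) → [22, 145, 2]
+L3 (α=1/2) → [47, 199, 14]
+L4 (α=0) → [47, 199, 14]
rounded: [47, 199, 14]

query (0,0) [L1,L2,L3,L4] — begin 0,0,0
L1 α=1/2: [100, 88, 74]
L2 α=1: [205, 104, 92]
L3 α=0: [205, 104, 92]
L4 α=7/8: [519/4, 1035/8, 519/8]
rounded: [130, 129, 65]

at x=0,y=1 over L1,L2,L3,L4,L5,L6:
+L1 (α=1/2) → [97, 203/2, 41/2]
+L2 (α=5/7) → [1369/7, 1273/7, 1306/7]
+L3 (α=2/7) → [9281/49, 8633/49, 6698/49]
+L4 (α=2/3) → [10163/147, 33035/147, 25220/147]
+L5 (α=1/2) → [30449/294, 31291/147, 32129/294]
+L6 (α=1/3) → [57644/441, 91835/441, 55208/441]
rounded: [131, 208, 125]

(0,0) stack=L1,L2,L3,L4,L5,L6; from [0,0,0]:
after L1 α=1/2: [100, 88, 74]
after L2 α=1: [205, 104, 92]
after L3 α=0: [205, 104, 92]
after L4 α=7/8: [519/4, 1035/8, 519/8]
after L5 α=1: [130, 123, 133]
after L6 α=1/4: [553/4, 441/4, 122]
= [138, 110, 122]

query (1,1) [L1,L2,L3,L4,L5,L6] — begin 0,0,0
L1 α=1/4: [59/4, 33/4, 187/4]
L2 α=1: [106, 224, 162]
L3 α=1/2: [178, 403/2, 191/2]
L4 α=1/5: [871/5, 821/5, 619/5]
L5 α=3/7: [4609/35, 872/5, 5596/35]
L6 α=1/2: [5869/70, 1001/5, 5038/35]
→ [84, 200, 144]


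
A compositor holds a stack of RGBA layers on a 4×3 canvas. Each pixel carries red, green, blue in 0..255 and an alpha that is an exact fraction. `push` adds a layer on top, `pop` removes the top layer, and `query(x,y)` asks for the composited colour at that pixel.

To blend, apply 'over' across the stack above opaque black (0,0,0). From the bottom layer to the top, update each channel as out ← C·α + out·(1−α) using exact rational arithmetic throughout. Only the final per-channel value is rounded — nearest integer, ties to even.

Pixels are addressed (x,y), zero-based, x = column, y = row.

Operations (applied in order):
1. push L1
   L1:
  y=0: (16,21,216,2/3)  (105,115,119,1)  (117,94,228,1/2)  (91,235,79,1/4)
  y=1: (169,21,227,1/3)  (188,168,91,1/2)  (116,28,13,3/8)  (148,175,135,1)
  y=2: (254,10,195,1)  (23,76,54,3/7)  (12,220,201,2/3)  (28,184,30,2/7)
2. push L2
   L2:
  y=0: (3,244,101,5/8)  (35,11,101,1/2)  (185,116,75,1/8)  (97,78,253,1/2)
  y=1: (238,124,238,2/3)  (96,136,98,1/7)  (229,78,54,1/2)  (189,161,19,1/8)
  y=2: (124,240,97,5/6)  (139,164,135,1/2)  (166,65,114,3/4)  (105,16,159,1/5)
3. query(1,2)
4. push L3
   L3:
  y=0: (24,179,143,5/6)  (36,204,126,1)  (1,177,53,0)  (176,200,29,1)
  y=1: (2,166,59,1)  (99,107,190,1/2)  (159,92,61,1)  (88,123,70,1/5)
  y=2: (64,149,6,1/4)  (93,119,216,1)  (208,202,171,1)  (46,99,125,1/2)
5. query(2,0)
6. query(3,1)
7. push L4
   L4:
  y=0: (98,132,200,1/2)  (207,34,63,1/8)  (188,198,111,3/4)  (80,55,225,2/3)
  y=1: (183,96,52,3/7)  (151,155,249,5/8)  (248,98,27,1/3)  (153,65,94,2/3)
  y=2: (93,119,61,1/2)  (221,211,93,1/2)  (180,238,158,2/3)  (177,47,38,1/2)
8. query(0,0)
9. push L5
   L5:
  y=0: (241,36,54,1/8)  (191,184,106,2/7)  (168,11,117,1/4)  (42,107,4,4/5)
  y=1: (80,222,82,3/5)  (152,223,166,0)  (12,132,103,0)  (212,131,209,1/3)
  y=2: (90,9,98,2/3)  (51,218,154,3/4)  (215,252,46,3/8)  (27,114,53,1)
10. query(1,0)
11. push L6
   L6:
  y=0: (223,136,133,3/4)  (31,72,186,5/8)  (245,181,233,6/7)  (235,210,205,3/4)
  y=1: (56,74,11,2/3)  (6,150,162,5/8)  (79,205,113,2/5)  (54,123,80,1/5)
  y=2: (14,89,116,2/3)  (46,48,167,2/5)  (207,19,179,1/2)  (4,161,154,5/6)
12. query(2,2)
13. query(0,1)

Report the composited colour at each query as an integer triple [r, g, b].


(1,2) stack=L1,L2; from [0,0,0]:
+L1 (α=3/7) → [69/7, 228/7, 162/7]
+L2 (α=1/2) → [521/7, 688/7, 1107/14]
rounded: [74, 98, 79]

query (2,0) [L1,L2,L3] — begin 0,0,0
L1 α=1/2: [117/2, 47, 114]
L2 α=1/8: [1189/16, 445/8, 873/8]
L3 α=0: [1189/16, 445/8, 873/8]
= [74, 56, 109]

query (3,1) [L1,L2,L3] — begin 0,0,0
L1 α=1: [148, 175, 135]
L2 α=1/8: [1225/8, 693/4, 241/2]
L3 α=1/5: [1401/10, 816/5, 552/5]
rounded: [140, 163, 110]

(0,0) stack=L1,L2,L3,L4; from [0,0,0]:
after L1 α=2/3: [32/3, 14, 144]
after L2 α=5/8: [47/8, 631/4, 937/8]
after L3 α=5/6: [1007/48, 4211/24, 2219/16]
after L4 α=1/2: [5711/96, 7379/48, 5419/32]
= [59, 154, 169]

(1,0) stack=L1,L2,L3,L4,L5; from [0,0,0]:
+L1 (α=1) → [105, 115, 119]
+L2 (α=1/2) → [70, 63, 110]
+L3 (α=1) → [36, 204, 126]
+L4 (α=1/8) → [459/8, 731/4, 945/8]
+L5 (α=2/7) → [5351/56, 5127/28, 6421/56]
→ [96, 183, 115]

query (2,2) [L1,L2,L3,L4,L5,L6] — begin 0,0,0
+L1 (α=2/3) → [8, 440/3, 134]
+L2 (α=3/4) → [253/2, 1025/12, 119]
+L3 (α=1) → [208, 202, 171]
+L4 (α=2/3) → [568/3, 226, 487/3]
+L5 (α=3/8) → [4775/24, 943/4, 2849/24]
+L6 (α=1/2) → [9743/48, 1019/8, 7145/48]
rounded: [203, 127, 149]

query (0,1) [L1,L2,L3,L4,L5,L6] — begin 0,0,0
L1 α=1/3: [169/3, 7, 227/3]
L2 α=2/3: [1597/9, 85, 1655/9]
L3 α=1: [2, 166, 59]
L4 α=3/7: [557/7, 136, 56]
L5 α=3/5: [2794/35, 938/5, 358/5]
L6 α=2/3: [2238/35, 1678/15, 156/5]
→ [64, 112, 31]


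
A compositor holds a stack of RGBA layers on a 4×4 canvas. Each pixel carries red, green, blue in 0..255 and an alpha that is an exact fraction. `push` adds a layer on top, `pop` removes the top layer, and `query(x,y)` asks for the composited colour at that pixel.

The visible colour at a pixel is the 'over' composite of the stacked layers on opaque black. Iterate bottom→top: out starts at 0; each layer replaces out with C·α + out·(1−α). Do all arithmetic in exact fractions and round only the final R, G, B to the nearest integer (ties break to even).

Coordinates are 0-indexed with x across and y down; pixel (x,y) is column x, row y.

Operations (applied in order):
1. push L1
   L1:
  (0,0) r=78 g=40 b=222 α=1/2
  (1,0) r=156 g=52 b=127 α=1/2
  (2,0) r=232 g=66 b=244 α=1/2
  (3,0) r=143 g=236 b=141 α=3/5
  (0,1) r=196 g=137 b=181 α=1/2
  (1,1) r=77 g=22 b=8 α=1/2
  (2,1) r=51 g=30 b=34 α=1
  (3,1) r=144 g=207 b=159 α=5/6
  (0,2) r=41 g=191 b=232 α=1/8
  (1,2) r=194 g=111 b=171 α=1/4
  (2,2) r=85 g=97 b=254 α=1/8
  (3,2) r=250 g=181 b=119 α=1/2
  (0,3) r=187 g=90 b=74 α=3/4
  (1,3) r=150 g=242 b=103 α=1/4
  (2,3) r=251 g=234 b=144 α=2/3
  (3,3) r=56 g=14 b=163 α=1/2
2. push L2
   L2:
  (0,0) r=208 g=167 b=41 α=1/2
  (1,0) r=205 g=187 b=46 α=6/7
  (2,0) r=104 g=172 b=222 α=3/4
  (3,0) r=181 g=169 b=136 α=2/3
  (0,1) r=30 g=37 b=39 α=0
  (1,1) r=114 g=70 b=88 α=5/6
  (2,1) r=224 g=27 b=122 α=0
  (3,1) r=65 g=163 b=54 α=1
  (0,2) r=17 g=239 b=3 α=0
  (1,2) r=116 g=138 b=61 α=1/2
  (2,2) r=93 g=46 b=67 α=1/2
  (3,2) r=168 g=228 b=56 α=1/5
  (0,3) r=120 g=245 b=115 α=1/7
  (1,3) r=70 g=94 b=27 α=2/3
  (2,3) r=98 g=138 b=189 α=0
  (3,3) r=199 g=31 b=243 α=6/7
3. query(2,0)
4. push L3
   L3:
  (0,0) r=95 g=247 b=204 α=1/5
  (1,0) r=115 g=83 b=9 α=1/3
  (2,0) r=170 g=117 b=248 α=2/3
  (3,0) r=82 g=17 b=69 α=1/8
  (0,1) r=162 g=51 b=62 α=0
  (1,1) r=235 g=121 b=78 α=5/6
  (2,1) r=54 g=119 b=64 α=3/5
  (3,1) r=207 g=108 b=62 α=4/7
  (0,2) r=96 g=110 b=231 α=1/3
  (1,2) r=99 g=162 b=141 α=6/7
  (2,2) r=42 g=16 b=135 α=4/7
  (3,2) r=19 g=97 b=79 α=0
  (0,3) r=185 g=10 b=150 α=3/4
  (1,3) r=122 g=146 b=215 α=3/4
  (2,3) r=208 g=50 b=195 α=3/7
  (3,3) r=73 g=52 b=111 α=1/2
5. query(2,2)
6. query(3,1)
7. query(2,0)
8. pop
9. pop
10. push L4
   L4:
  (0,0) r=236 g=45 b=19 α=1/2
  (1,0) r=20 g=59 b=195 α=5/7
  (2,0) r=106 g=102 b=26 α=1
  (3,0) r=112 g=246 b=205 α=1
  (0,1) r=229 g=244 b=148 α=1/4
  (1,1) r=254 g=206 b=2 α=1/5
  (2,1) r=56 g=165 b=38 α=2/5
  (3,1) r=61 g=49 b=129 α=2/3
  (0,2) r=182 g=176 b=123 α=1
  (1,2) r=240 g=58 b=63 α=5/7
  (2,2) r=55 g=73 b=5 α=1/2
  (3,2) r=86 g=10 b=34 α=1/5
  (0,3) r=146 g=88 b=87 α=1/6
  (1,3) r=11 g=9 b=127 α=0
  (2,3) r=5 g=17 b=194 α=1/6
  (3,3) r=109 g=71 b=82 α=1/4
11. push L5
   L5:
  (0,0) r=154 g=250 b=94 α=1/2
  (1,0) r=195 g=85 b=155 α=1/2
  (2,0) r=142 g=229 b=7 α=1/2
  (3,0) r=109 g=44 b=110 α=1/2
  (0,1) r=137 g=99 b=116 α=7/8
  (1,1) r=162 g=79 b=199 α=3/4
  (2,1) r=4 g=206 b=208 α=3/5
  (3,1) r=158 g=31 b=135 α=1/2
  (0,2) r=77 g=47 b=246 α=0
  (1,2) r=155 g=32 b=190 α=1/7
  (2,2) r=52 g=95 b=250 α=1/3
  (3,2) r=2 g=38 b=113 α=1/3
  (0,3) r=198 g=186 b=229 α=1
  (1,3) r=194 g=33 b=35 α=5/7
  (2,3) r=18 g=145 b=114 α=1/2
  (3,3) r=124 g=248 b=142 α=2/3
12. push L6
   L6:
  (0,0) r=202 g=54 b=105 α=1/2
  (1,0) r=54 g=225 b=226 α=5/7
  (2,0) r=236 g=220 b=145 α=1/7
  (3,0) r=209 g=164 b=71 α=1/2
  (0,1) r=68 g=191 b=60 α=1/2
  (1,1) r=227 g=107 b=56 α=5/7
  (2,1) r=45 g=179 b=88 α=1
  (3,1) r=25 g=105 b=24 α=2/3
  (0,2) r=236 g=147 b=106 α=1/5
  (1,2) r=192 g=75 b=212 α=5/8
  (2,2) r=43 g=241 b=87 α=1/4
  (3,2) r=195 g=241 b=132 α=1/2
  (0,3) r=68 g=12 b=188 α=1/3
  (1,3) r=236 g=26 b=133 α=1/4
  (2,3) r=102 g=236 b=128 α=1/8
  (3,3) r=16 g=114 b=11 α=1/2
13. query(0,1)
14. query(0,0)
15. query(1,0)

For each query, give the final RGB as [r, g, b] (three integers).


(2,0) stack=L1,L2; from [0,0,0]:
L1 α=1/2: [116, 33, 122]
L2 α=3/4: [107, 549/4, 197]
→ [107, 137, 197]

query (2,2) [L1,L2,L3] — begin 0,0,0
after L1 α=1/8: [85/8, 97/8, 127/4]
after L2 α=1/2: [829/16, 465/16, 395/8]
after L3 α=4/7: [5175/112, 2419/112, 5505/56]
rounded: [46, 22, 98]

query (3,1) [L1,L2,L3] — begin 0,0,0
+L1 (α=5/6) → [120, 345/2, 265/2]
+L2 (α=1) → [65, 163, 54]
+L3 (α=4/7) → [1023/7, 921/7, 410/7]
→ [146, 132, 59]

query (2,0) [L1,L2,L3] — begin 0,0,0
after L1 α=1/2: [116, 33, 122]
after L2 α=3/4: [107, 549/4, 197]
after L3 α=2/3: [149, 495/4, 231]
= [149, 124, 231]

query (0,1) [L1,L4,L5,L6] — begin 0,0,0
L1 α=1/2: [98, 137/2, 181/2]
L4 α=1/4: [523/4, 899/8, 839/8]
L5 α=7/8: [4359/32, 6443/64, 7335/64]
L6 α=1/2: [6535/64, 18667/128, 11175/128]
rounded: [102, 146, 87]

at x=0,y=0 over L1,L4,L5,L6:
L1 α=1/2: [39, 20, 111]
L4 α=1/2: [275/2, 65/2, 65]
L5 α=1/2: [583/4, 565/4, 159/2]
L6 α=1/2: [1391/8, 781/8, 369/4]
→ [174, 98, 92]

(1,0) stack=L1,L4,L5,L6; from [0,0,0]:
L1 α=1/2: [78, 26, 127/2]
L4 α=5/7: [256/7, 347/7, 1102/7]
L5 α=1/2: [1621/14, 471/7, 2187/14]
L6 α=5/7: [3511/49, 8817/49, 10097/49]
= [72, 180, 206]
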